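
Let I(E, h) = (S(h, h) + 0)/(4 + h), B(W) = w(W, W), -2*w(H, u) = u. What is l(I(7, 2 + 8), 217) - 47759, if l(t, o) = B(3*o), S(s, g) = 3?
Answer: -96169/2 ≈ -48085.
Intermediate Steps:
w(H, u) = -u/2
B(W) = -W/2
I(E, h) = 3/(4 + h) (I(E, h) = (3 + 0)/(4 + h) = 3/(4 + h))
l(t, o) = -3*o/2
l(I(7, 2 + 8), 217) - 47759 = -3/2*217 - 47759 = -651/2 - 47759 = -96169/2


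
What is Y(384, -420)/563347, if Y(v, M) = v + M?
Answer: -36/563347 ≈ -6.3904e-5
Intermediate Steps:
Y(v, M) = M + v
Y(384, -420)/563347 = (-420 + 384)/563347 = -36*1/563347 = -36/563347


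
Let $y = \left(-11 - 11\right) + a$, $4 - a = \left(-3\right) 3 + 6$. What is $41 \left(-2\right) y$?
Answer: $1230$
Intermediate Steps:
$a = 7$ ($a = 4 - \left(\left(-3\right) 3 + 6\right) = 4 - \left(-9 + 6\right) = 4 - -3 = 4 + 3 = 7$)
$y = -15$ ($y = \left(-11 - 11\right) + 7 = -22 + 7 = -15$)
$41 \left(-2\right) y = 41 \left(-2\right) \left(-15\right) = \left(-82\right) \left(-15\right) = 1230$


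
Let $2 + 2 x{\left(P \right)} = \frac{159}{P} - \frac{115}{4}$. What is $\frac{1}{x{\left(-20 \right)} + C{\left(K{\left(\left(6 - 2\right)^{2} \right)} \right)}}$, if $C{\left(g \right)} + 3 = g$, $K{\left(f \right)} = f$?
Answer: $- \frac{20}{127} \approx -0.15748$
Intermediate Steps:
$C{\left(g \right)} = -3 + g$
$x{\left(P \right)} = - \frac{123}{8} + \frac{159}{2 P}$ ($x{\left(P \right)} = -1 + \frac{\frac{159}{P} - \frac{115}{4}}{2} = -1 + \frac{- \frac{115}{4} + \frac{159}{P}}{2} = -1 - \left(\frac{115}{8} - \frac{159}{2 P}\right) = - \frac{123}{8} + \frac{159}{2 P}$)
$\frac{1}{x{\left(-20 \right)} + C{\left(K{\left(\left(6 - 2\right)^{2} \right)} \right)}} = \frac{1}{\frac{3 \left(212 - -820\right)}{8 \left(-20\right)} - \left(3 - \left(6 - 2\right)^{2}\right)} = \frac{1}{\frac{3}{8} \left(- \frac{1}{20}\right) \left(212 + 820\right) - \left(3 - 4^{2}\right)} = \frac{1}{\frac{3}{8} \left(- \frac{1}{20}\right) 1032 + \left(-3 + 16\right)} = \frac{1}{- \frac{387}{20} + 13} = \frac{1}{- \frac{127}{20}} = - \frac{20}{127}$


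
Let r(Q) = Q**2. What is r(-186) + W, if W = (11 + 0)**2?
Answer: 34717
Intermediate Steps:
W = 121 (W = 11**2 = 121)
r(-186) + W = (-186)**2 + 121 = 34596 + 121 = 34717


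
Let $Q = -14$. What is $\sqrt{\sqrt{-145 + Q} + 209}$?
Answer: $\sqrt{209 + i \sqrt{159}} \approx 14.463 + 0.43591 i$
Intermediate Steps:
$\sqrt{\sqrt{-145 + Q} + 209} = \sqrt{\sqrt{-145 - 14} + 209} = \sqrt{\sqrt{-159} + 209} = \sqrt{i \sqrt{159} + 209} = \sqrt{209 + i \sqrt{159}}$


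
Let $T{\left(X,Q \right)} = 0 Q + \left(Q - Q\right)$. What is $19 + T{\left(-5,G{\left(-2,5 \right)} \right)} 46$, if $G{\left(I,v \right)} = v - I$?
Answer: $19$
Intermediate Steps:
$T{\left(X,Q \right)} = 0$ ($T{\left(X,Q \right)} = 0 + 0 = 0$)
$19 + T{\left(-5,G{\left(-2,5 \right)} \right)} 46 = 19 + 0 \cdot 46 = 19 + 0 = 19$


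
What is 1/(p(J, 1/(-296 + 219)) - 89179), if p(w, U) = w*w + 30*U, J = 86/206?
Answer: -816893/72849876744 ≈ -1.1213e-5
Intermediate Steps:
J = 43/103 (J = 86*(1/206) = 43/103 ≈ 0.41748)
p(w, U) = w**2 + 30*U
1/(p(J, 1/(-296 + 219)) - 89179) = 1/(((43/103)**2 + 30/(-296 + 219)) - 89179) = 1/((1849/10609 + 30/(-77)) - 89179) = 1/((1849/10609 + 30*(-1/77)) - 89179) = 1/((1849/10609 - 30/77) - 89179) = 1/(-175897/816893 - 89179) = 1/(-72849876744/816893) = -816893/72849876744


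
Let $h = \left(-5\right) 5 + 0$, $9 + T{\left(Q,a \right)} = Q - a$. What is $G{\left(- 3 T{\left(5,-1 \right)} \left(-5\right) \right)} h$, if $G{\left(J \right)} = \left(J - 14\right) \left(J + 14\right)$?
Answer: $-45725$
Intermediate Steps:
$T{\left(Q,a \right)} = -9 + Q - a$ ($T{\left(Q,a \right)} = -9 + \left(Q - a\right) = -9 + Q - a$)
$G{\left(J \right)} = \left(-14 + J\right) \left(14 + J\right)$
$h = -25$ ($h = -25 + 0 = -25$)
$G{\left(- 3 T{\left(5,-1 \right)} \left(-5\right) \right)} h = \left(-196 + \left(- 3 \left(-9 + 5 - -1\right) \left(-5\right)\right)^{2}\right) \left(-25\right) = \left(-196 + \left(- 3 \left(-9 + 5 + 1\right) \left(-5\right)\right)^{2}\right) \left(-25\right) = \left(-196 + \left(\left(-3\right) \left(-3\right) \left(-5\right)\right)^{2}\right) \left(-25\right) = \left(-196 + \left(9 \left(-5\right)\right)^{2}\right) \left(-25\right) = \left(-196 + \left(-45\right)^{2}\right) \left(-25\right) = \left(-196 + 2025\right) \left(-25\right) = 1829 \left(-25\right) = -45725$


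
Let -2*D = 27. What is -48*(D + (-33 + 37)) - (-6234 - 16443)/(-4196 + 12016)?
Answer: 3588597/7820 ≈ 458.90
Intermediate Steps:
D = -27/2 (D = -½*27 = -27/2 ≈ -13.500)
-48*(D + (-33 + 37)) - (-6234 - 16443)/(-4196 + 12016) = -48*(-27/2 + (-33 + 37)) - (-6234 - 16443)/(-4196 + 12016) = -48*(-27/2 + 4) - (-22677)/7820 = -48*(-19/2) - (-22677)/7820 = 456 - 1*(-22677/7820) = 456 + 22677/7820 = 3588597/7820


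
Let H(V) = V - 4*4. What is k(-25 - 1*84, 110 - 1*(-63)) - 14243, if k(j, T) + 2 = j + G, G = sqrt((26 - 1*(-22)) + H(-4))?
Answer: -14354 + 2*sqrt(7) ≈ -14349.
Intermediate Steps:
H(V) = -16 + V (H(V) = V - 16 = -16 + V)
G = 2*sqrt(7) (G = sqrt((26 - 1*(-22)) + (-16 - 4)) = sqrt((26 + 22) - 20) = sqrt(48 - 20) = sqrt(28) = 2*sqrt(7) ≈ 5.2915)
k(j, T) = -2 + j + 2*sqrt(7) (k(j, T) = -2 + (j + 2*sqrt(7)) = -2 + j + 2*sqrt(7))
k(-25 - 1*84, 110 - 1*(-63)) - 14243 = (-2 + (-25 - 1*84) + 2*sqrt(7)) - 14243 = (-2 + (-25 - 84) + 2*sqrt(7)) - 14243 = (-2 - 109 + 2*sqrt(7)) - 14243 = (-111 + 2*sqrt(7)) - 14243 = -14354 + 2*sqrt(7)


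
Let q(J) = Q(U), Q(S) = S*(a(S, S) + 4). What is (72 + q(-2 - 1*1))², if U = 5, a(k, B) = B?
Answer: 13689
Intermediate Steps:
Q(S) = S*(4 + S) (Q(S) = S*(S + 4) = S*(4 + S))
q(J) = 45 (q(J) = 5*(4 + 5) = 5*9 = 45)
(72 + q(-2 - 1*1))² = (72 + 45)² = 117² = 13689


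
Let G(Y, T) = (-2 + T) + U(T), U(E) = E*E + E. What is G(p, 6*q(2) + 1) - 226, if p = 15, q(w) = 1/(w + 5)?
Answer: -10821/49 ≈ -220.84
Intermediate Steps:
q(w) = 1/(5 + w)
U(E) = E + E² (U(E) = E² + E = E + E²)
G(Y, T) = -2 + T + T*(1 + T) (G(Y, T) = (-2 + T) + T*(1 + T) = -2 + T + T*(1 + T))
G(p, 6*q(2) + 1) - 226 = (-2 + (6/(5 + 2) + 1) + (6/(5 + 2) + 1)*(1 + (6/(5 + 2) + 1))) - 226 = (-2 + (6/7 + 1) + (6/7 + 1)*(1 + (6/7 + 1))) - 226 = (-2 + 13/7 + 13*(1 + 13/7)/7) - 226 = (-2 + 13/7 + (13/7)*(20/7)) - 226 = (-2 + 13/7 + 260/49) - 226 = 253/49 - 226 = -10821/49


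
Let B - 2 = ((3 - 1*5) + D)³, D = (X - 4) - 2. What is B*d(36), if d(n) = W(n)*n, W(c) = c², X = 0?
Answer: -23794560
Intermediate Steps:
D = -6 (D = (0 - 4) - 2 = -4 - 2 = -6)
B = -510 (B = 2 + ((3 - 1*5) - 6)³ = 2 + ((3 - 5) - 6)³ = 2 + (-2 - 6)³ = 2 + (-8)³ = 2 - 512 = -510)
d(n) = n³ (d(n) = n²*n = n³)
B*d(36) = -510*36³ = -510*46656 = -23794560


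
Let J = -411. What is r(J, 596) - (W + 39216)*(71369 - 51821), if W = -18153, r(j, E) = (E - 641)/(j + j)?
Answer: -112816629561/274 ≈ -4.1174e+8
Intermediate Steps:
r(j, E) = (-641 + E)/(2*j) (r(j, E) = (-641 + E)/((2*j)) = (-641 + E)*(1/(2*j)) = (-641 + E)/(2*j))
r(J, 596) - (W + 39216)*(71369 - 51821) = (½)*(-641 + 596)/(-411) - (-18153 + 39216)*(71369 - 51821) = (½)*(-1/411)*(-45) - 21063*19548 = 15/274 - 1*411739524 = 15/274 - 411739524 = -112816629561/274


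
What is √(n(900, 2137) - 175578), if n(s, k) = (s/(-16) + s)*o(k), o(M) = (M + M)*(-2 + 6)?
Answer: 2*√3562293 ≈ 3774.8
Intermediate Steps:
o(M) = 8*M (o(M) = (2*M)*4 = 8*M)
n(s, k) = 15*k*s/2 (n(s, k) = (s/(-16) + s)*(8*k) = (s*(-1/16) + s)*(8*k) = (-s/16 + s)*(8*k) = (15*s/16)*(8*k) = 15*k*s/2)
√(n(900, 2137) - 175578) = √((15/2)*2137*900 - 175578) = √(14424750 - 175578) = √14249172 = 2*√3562293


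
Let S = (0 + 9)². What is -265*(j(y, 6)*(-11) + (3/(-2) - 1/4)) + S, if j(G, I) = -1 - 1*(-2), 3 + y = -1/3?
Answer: 13839/4 ≈ 3459.8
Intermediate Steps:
y = -10/3 (y = -3 - 1/3 = -3 - 1*⅓ = -3 - ⅓ = -10/3 ≈ -3.3333)
j(G, I) = 1 (j(G, I) = -1 + 2 = 1)
S = 81 (S = 9² = 81)
-265*(j(y, 6)*(-11) + (3/(-2) - 1/4)) + S = -265*(1*(-11) + (3/(-2) - 1/4)) + 81 = -265*(-11 + (3*(-½) - 1*¼)) + 81 = -265*(-11 + (-3/2 - ¼)) + 81 = -265*(-11 - 7/4) + 81 = -265*(-51/4) + 81 = 13515/4 + 81 = 13839/4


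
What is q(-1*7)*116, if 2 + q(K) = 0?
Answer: -232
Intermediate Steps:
q(K) = -2 (q(K) = -2 + 0 = -2)
q(-1*7)*116 = -2*116 = -232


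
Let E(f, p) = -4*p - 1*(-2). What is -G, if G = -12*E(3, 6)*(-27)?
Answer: 7128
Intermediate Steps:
E(f, p) = 2 - 4*p (E(f, p) = -4*p + 2 = 2 - 4*p)
G = -7128 (G = -12*(2 - 4*6)*(-27) = -12*(2 - 24)*(-27) = -12*(-22)*(-27) = 264*(-27) = -7128)
-G = -1*(-7128) = 7128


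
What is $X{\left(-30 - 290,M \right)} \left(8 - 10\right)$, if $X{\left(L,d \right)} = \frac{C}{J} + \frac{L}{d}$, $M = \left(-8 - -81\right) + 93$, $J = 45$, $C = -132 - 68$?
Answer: $\frac{9520}{747} \approx 12.744$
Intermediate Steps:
$C = -200$ ($C = -132 - 68 = -200$)
$M = 166$ ($M = \left(-8 + 81\right) + 93 = 73 + 93 = 166$)
$X{\left(L,d \right)} = - \frac{40}{9} + \frac{L}{d}$ ($X{\left(L,d \right)} = - \frac{200}{45} + \frac{L}{d} = \left(-200\right) \frac{1}{45} + \frac{L}{d} = - \frac{40}{9} + \frac{L}{d}$)
$X{\left(-30 - 290,M \right)} \left(8 - 10\right) = \left(- \frac{40}{9} + \frac{-30 - 290}{166}\right) \left(8 - 10\right) = \left(- \frac{40}{9} - \frac{160}{83}\right) \left(8 - 10\right) = \left(- \frac{40}{9} - \frac{160}{83}\right) \left(-2\right) = \left(- \frac{4760}{747}\right) \left(-2\right) = \frac{9520}{747}$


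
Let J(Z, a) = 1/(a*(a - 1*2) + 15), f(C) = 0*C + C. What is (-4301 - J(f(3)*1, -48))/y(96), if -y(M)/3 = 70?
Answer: 5193458/253575 ≈ 20.481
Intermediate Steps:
y(M) = -210 (y(M) = -3*70 = -210)
f(C) = C (f(C) = 0 + C = C)
J(Z, a) = 1/(15 + a*(-2 + a)) (J(Z, a) = 1/(a*(a - 2) + 15) = 1/(a*(-2 + a) + 15) = 1/(15 + a*(-2 + a)))
(-4301 - J(f(3)*1, -48))/y(96) = (-4301 - 1/(15 + (-48)**2 - 2*(-48)))/(-210) = (-4301 - 1/(15 + 2304 + 96))*(-1/210) = (-4301 - 1/2415)*(-1/210) = -10386916/2415*(-1/210) = 5193458/253575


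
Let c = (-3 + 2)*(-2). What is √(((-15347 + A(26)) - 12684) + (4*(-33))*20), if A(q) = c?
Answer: I*√30669 ≈ 175.13*I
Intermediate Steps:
c = 2 (c = -1*(-2) = 2)
A(q) = 2
√(((-15347 + A(26)) - 12684) + (4*(-33))*20) = √(((-15347 + 2) - 12684) + (4*(-33))*20) = √((-15345 - 12684) - 132*20) = √(-28029 - 2640) = √(-30669) = I*√30669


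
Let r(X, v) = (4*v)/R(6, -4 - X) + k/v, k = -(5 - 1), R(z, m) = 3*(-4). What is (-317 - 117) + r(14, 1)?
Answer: -1315/3 ≈ -438.33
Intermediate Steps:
R(z, m) = -12
k = -4 (k = -1*4 = -4)
r(X, v) = -4/v - v/3 (r(X, v) = (4*v)/(-12) - 4/v = (4*v)*(-1/12) - 4/v = -v/3 - 4/v = -4/v - v/3)
(-317 - 117) + r(14, 1) = (-317 - 117) + (-4/1 - ⅓*1) = -434 + (-4*1 - ⅓) = -434 + (-4 - ⅓) = -434 - 13/3 = -1315/3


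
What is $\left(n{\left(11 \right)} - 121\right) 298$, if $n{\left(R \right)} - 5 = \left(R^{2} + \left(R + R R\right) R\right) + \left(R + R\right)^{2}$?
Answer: $578418$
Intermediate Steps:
$n{\left(R \right)} = 5 + 5 R^{2} + R \left(R + R^{2}\right)$ ($n{\left(R \right)} = 5 + \left(\left(R^{2} + \left(R + R R\right) R\right) + \left(R + R\right)^{2}\right) = 5 + \left(\left(R^{2} + \left(R + R^{2}\right) R\right) + \left(2 R\right)^{2}\right) = 5 + \left(\left(R^{2} + R \left(R + R^{2}\right)\right) + 4 R^{2}\right) = 5 + \left(5 R^{2} + R \left(R + R^{2}\right)\right) = 5 + 5 R^{2} + R \left(R + R^{2}\right)$)
$\left(n{\left(11 \right)} - 121\right) 298 = \left(\left(5 + 11^{3} + 6 \cdot 11^{2}\right) - 121\right) 298 = \left(\left(5 + 1331 + 6 \cdot 121\right) - 121\right) 298 = \left(\left(5 + 1331 + 726\right) - 121\right) 298 = \left(2062 - 121\right) 298 = 1941 \cdot 298 = 578418$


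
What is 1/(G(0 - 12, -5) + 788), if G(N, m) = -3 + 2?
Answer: 1/787 ≈ 0.0012706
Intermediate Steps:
G(N, m) = -1
1/(G(0 - 12, -5) + 788) = 1/(-1 + 788) = 1/787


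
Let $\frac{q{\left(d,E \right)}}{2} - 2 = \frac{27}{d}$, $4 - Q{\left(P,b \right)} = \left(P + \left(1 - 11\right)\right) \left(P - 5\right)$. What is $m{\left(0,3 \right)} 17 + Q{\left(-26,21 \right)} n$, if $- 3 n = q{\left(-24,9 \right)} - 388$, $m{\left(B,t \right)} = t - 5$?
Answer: $-143204$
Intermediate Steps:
$Q{\left(P,b \right)} = 4 - \left(-10 + P\right) \left(-5 + P\right)$ ($Q{\left(P,b \right)} = 4 - \left(P + \left(1 - 11\right)\right) \left(P - 5\right) = 4 - \left(P + \left(1 - 11\right)\right) \left(-5 + P\right) = 4 - \left(P - 10\right) \left(-5 + P\right) = 4 - \left(-10 + P\right) \left(-5 + P\right)$)
$m{\left(B,t \right)} = -5 + t$
$q{\left(d,E \right)} = 4 + \frac{54}{d}$ ($q{\left(d,E \right)} = 4 + 2 \frac{27}{d} = 4 + \frac{54}{d}$)
$n = \frac{515}{4}$ ($n = - \frac{\left(4 + \frac{54}{-24}\right) - 388}{3} = - \frac{\left(4 + 54 \left(- \frac{1}{24}\right)\right) - 388}{3} = - \frac{\left(4 - \frac{9}{4}\right) - 388}{3} = - \frac{\frac{7}{4} - 388}{3} = \left(- \frac{1}{3}\right) \left(- \frac{1545}{4}\right) = \frac{515}{4} \approx 128.75$)
$m{\left(0,3 \right)} 17 + Q{\left(-26,21 \right)} n = \left(-5 + 3\right) 17 + \left(-46 - \left(-26\right)^{2} + 15 \left(-26\right)\right) \frac{515}{4} = \left(-2\right) 17 + \left(-46 - 676 - 390\right) \frac{515}{4} = -34 + \left(-46 - 676 - 390\right) \frac{515}{4} = -34 - 143170 = -143204$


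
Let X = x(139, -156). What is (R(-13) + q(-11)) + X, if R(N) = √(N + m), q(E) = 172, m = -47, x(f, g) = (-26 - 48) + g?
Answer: -58 + 2*I*√15 ≈ -58.0 + 7.746*I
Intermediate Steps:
x(f, g) = -74 + g
X = -230 (X = -74 - 156 = -230)
R(N) = √(-47 + N) (R(N) = √(N - 47) = √(-47 + N))
(R(-13) + q(-11)) + X = (√(-47 - 13) + 172) - 230 = (√(-60) + 172) - 230 = (2*I*√15 + 172) - 230 = (172 + 2*I*√15) - 230 = -58 + 2*I*√15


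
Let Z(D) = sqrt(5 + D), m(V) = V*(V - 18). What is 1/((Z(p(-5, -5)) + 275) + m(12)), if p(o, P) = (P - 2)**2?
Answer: 203/41155 - 3*sqrt(6)/41155 ≈ 0.0047540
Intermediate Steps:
p(o, P) = (-2 + P)**2
m(V) = V*(-18 + V)
1/((Z(p(-5, -5)) + 275) + m(12)) = 1/((sqrt(5 + (-2 - 5)**2) + 275) + 12*(-18 + 12)) = 1/((sqrt(5 + (-7)**2) + 275) + 12*(-6)) = 1/((sqrt(5 + 49) + 275) - 72) = 1/((sqrt(54) + 275) - 72) = 1/((3*sqrt(6) + 275) - 72) = 1/((275 + 3*sqrt(6)) - 72) = 1/(203 + 3*sqrt(6))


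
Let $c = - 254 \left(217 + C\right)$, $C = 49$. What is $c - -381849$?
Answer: $314285$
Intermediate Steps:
$c = -67564$ ($c = - 254 \left(217 + 49\right) = \left(-254\right) 266 = -67564$)
$c - -381849 = -67564 - -381849 = -67564 + 381849 = 314285$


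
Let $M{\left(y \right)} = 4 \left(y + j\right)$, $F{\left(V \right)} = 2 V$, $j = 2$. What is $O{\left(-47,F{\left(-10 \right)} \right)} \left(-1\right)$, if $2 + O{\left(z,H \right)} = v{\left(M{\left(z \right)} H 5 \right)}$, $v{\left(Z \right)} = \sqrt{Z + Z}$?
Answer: $2 - 60 \sqrt{10} \approx -187.74$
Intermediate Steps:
$M{\left(y \right)} = 8 + 4 y$ ($M{\left(y \right)} = 4 \left(y + 2\right) = 4 \left(2 + y\right) = 8 + 4 y$)
$v{\left(Z \right)} = \sqrt{2} \sqrt{Z}$ ($v{\left(Z \right)} = \sqrt{2 Z} = \sqrt{2} \sqrt{Z}$)
$O{\left(z,H \right)} = -2 + \sqrt{10} \sqrt{H \left(8 + 4 z\right)}$ ($O{\left(z,H \right)} = -2 + \sqrt{2} \sqrt{\left(8 + 4 z\right) H 5} = -2 + \sqrt{2} \sqrt{H \left(8 + 4 z\right) 5} = -2 + \sqrt{2} \sqrt{5 H \left(8 + 4 z\right)} = -2 + \sqrt{2} \sqrt{5} \sqrt{H \left(8 + 4 z\right)} = -2 + \sqrt{10} \sqrt{H \left(8 + 4 z\right)}$)
$O{\left(-47,F{\left(-10 \right)} \right)} \left(-1\right) = \left(-2 + 2 \sqrt{10} \sqrt{2 \left(-10\right) \left(2 - 47\right)}\right) \left(-1\right) = \left(-2 + 2 \sqrt{10} \sqrt{\left(-20\right) \left(-45\right)}\right) \left(-1\right) = \left(-2 + 2 \sqrt{10} \sqrt{900}\right) \left(-1\right) = \left(-2 + 2 \sqrt{10} \cdot 30\right) \left(-1\right) = \left(-2 + 60 \sqrt{10}\right) \left(-1\right) = 2 - 60 \sqrt{10}$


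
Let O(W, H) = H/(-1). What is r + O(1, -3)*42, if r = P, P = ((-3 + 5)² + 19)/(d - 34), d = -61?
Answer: 11947/95 ≈ 125.76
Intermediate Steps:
O(W, H) = -H (O(W, H) = H*(-1) = -H)
P = -23/95 (P = ((-3 + 5)² + 19)/(-61 - 34) = (2² + 19)/(-95) = (4 + 19)*(-1/95) = 23*(-1/95) = -23/95 ≈ -0.24211)
r = -23/95 ≈ -0.24211
r + O(1, -3)*42 = -23/95 - 1*(-3)*42 = -23/95 + 3*42 = -23/95 + 126 = 11947/95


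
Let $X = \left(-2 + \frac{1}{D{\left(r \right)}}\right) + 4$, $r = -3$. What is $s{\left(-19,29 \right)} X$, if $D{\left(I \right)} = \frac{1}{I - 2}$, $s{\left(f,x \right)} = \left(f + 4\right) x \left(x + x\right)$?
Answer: $75690$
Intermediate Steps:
$s{\left(f,x \right)} = 2 x^{2} \left(4 + f\right)$ ($s{\left(f,x \right)} = \left(4 + f\right) x 2 x = x \left(4 + f\right) 2 x = 2 x^{2} \left(4 + f\right)$)
$D{\left(I \right)} = \frac{1}{-2 + I}$
$X = -3$ ($X = \left(-2 + \frac{1}{\frac{1}{-2 - 3}}\right) + 4 = \left(-2 + \frac{1}{\frac{1}{-5}}\right) + 4 = \left(-2 + \frac{1}{- \frac{1}{5}}\right) + 4 = \left(-2 - 5\right) + 4 = -7 + 4 = -3$)
$s{\left(-19,29 \right)} X = 2 \cdot 29^{2} \left(4 - 19\right) \left(-3\right) = 2 \cdot 841 \left(-15\right) \left(-3\right) = \left(-25230\right) \left(-3\right) = 75690$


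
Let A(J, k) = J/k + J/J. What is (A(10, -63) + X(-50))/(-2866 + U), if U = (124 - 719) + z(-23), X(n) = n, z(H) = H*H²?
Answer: 3097/984564 ≈ 0.0031456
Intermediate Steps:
z(H) = H³
A(J, k) = 1 + J/k (A(J, k) = J/k + 1 = 1 + J/k)
U = -12762 (U = (124 - 719) + (-23)³ = -595 - 12167 = -12762)
(A(10, -63) + X(-50))/(-2866 + U) = ((10 - 63)/(-63) - 50)/(-2866 - 12762) = (-1/63*(-53) - 50)/(-15628) = (53/63 - 50)*(-1/15628) = -3097/63*(-1/15628) = 3097/984564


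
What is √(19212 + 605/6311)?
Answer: √765193206007/6311 ≈ 138.61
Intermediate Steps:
√(19212 + 605/6311) = √(121247537/6311) = √765193206007/6311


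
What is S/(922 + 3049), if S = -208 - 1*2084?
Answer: -2292/3971 ≈ -0.57718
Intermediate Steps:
S = -2292 (S = -208 - 2084 = -2292)
S/(922 + 3049) = -2292/(922 + 3049) = -2292/3971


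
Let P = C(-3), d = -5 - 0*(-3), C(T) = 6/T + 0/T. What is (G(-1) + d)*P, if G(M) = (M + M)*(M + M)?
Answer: 2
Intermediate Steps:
G(M) = 4*M² (G(M) = (2*M)*(2*M) = 4*M²)
C(T) = 6/T (C(T) = 6/T + 0 = 6/T)
d = -5 (d = -5 - 1*0 = -5 + 0 = -5)
P = -2 (P = 6/(-3) = 6*(-⅓) = -2)
(G(-1) + d)*P = (4*(-1)² - 5)*(-2) = (4*1 - 5)*(-2) = (4 - 5)*(-2) = -1*(-2) = 2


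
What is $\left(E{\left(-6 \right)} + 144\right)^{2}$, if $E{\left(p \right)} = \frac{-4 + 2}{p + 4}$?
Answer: $21025$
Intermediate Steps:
$E{\left(p \right)} = - \frac{2}{4 + p}$
$\left(E{\left(-6 \right)} + 144\right)^{2} = \left(- \frac{2}{4 - 6} + 144\right)^{2} = \left(- \frac{2}{-2} + 144\right)^{2} = \left(\left(-2\right) \left(- \frac{1}{2}\right) + 144\right)^{2} = \left(1 + 144\right)^{2} = 145^{2} = 21025$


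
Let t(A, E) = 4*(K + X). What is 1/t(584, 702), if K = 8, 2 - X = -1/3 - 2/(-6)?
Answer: 1/40 ≈ 0.025000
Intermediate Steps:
X = 2 (X = 2 - (-1/3 - 2/(-6)) = 2 - (-1*⅓ - 2*(-⅙)) = 2 - (-⅓ + ⅓) = 2 - 1*0 = 2 + 0 = 2)
t(A, E) = 40 (t(A, E) = 4*(8 + 2) = 4*10 = 40)
1/t(584, 702) = 1/40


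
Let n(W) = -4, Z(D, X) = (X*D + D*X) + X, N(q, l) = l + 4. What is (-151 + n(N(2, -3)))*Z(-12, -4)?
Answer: -14260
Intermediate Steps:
N(q, l) = 4 + l
Z(D, X) = X + 2*D*X (Z(D, X) = (D*X + D*X) + X = 2*D*X + X = X + 2*D*X)
(-151 + n(N(2, -3)))*Z(-12, -4) = (-151 - 4)*(-4*(1 + 2*(-12))) = -(-620)*(1 - 24) = -(-620)*(-23) = -155*92 = -14260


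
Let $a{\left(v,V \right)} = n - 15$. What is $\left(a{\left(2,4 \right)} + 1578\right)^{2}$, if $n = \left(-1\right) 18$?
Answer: $2387025$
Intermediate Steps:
$n = -18$
$a{\left(v,V \right)} = -33$ ($a{\left(v,V \right)} = -18 - 15 = -33$)
$\left(a{\left(2,4 \right)} + 1578\right)^{2} = \left(-33 + 1578\right)^{2} = 1545^{2} = 2387025$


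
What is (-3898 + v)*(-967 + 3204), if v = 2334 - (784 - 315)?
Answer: -4547821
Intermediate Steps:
v = 1865 (v = 2334 - 1*469 = 2334 - 469 = 1865)
(-3898 + v)*(-967 + 3204) = (-3898 + 1865)*(-967 + 3204) = -2033*2237 = -4547821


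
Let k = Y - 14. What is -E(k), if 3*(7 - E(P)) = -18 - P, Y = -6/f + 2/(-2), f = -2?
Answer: -9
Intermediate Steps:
Y = 2 (Y = -6/(-2) + 2/(-2) = -6*(-1/2) + 2*(-1/2) = 3 - 1 = 2)
k = -12 (k = 2 - 14 = -12)
E(P) = 13 + P/3 (E(P) = 7 - (-18 - P)/3 = 7 + (6 + P/3) = 13 + P/3)
-E(k) = -(13 + (1/3)*(-12)) = -(13 - 4) = -1*9 = -9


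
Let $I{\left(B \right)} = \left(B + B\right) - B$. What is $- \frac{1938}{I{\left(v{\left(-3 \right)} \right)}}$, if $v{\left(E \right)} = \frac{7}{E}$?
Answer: $\frac{5814}{7} \approx 830.57$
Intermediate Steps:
$I{\left(B \right)} = B$ ($I{\left(B \right)} = 2 B - B = B$)
$- \frac{1938}{I{\left(v{\left(-3 \right)} \right)}} = - \frac{1938}{7 \frac{1}{-3}} = - \frac{1938}{7 \left(- \frac{1}{3}\right)} = - \frac{1938}{- \frac{7}{3}} = \left(-1938\right) \left(- \frac{3}{7}\right) = \frac{5814}{7}$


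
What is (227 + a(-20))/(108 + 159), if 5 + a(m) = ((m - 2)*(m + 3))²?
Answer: 140098/267 ≈ 524.71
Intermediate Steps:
a(m) = -5 + (-2 + m)²*(3 + m)² (a(m) = -5 + ((m - 2)*(m + 3))² = -5 + ((-2 + m)*(3 + m))² = -5 + (-2 + m)²*(3 + m)²)
(227 + a(-20))/(108 + 159) = (227 + (-5 + (-2 - 20)²*(3 - 20)²))/(108 + 159) = (227 + (-5 + (-22)²*(-17)²))/267 = (227 + (-5 + 484*289))*(1/267) = (227 + (-5 + 139876))*(1/267) = (227 + 139871)*(1/267) = 140098*(1/267) = 140098/267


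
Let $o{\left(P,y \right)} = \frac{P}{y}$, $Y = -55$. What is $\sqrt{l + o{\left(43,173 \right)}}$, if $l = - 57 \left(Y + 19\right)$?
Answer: $\frac{\sqrt{61421747}}{173} \approx 45.302$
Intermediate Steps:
$l = 2052$ ($l = - 57 \left(-55 + 19\right) = \left(-57\right) \left(-36\right) = 2052$)
$\sqrt{l + o{\left(43,173 \right)}} = \sqrt{2052 + \frac{43}{173}} = \sqrt{\frac{355039}{173}} = \frac{\sqrt{61421747}}{173}$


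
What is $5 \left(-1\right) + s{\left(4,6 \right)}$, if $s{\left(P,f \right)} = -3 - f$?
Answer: $-14$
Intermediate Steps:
$5 \left(-1\right) + s{\left(4,6 \right)} = 5 \left(-1\right) - 9 = -5 - 9 = -14$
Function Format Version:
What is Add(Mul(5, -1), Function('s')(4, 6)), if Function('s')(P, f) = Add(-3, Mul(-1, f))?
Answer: -14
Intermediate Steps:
Add(Mul(5, -1), Function('s')(4, 6)) = Add(Mul(5, -1), Add(-3, Mul(-1, 6))) = Add(-5, Add(-3, -6)) = Add(-5, -9) = -14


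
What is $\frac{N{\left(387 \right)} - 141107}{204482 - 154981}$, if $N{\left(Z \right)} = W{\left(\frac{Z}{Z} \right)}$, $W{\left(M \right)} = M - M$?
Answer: $- \frac{141107}{49501} \approx -2.8506$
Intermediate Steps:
$W{\left(M \right)} = 0$
$N{\left(Z \right)} = 0$
$\frac{N{\left(387 \right)} - 141107}{204482 - 154981} = \frac{0 - 141107}{204482 - 154981} = - \frac{141107}{49501}$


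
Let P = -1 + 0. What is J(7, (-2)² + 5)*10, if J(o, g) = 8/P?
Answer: -80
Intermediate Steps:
P = -1
J(o, g) = -8 (J(o, g) = 8/(-1) = 8*(-1) = -8)
J(7, (-2)² + 5)*10 = -8*10 = -80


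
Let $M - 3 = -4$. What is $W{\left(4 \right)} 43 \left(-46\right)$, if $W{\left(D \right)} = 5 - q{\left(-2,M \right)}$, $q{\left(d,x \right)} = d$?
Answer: $-13846$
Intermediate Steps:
$M = -1$ ($M = 3 - 4 = -1$)
$W{\left(D \right)} = 7$ ($W{\left(D \right)} = 5 - -2 = 5 + 2 = 7$)
$W{\left(4 \right)} 43 \left(-46\right) = 7 \cdot 43 \left(-46\right) = 301 \left(-46\right) = -13846$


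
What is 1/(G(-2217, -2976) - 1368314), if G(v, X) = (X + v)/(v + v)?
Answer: -1478/2022366361 ≈ -7.3083e-7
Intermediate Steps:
G(v, X) = (X + v)/(2*v) (G(v, X) = (X + v)/((2*v)) = (X + v)*(1/(2*v)) = (X + v)/(2*v))
1/(G(-2217, -2976) - 1368314) = 1/((½)*(-2976 - 2217)/(-2217) - 1368314) = 1/((½)*(-1/2217)*(-5193) - 1368314) = 1/(1731/1478 - 1368314) = 1/(-2022366361/1478) = -1478/2022366361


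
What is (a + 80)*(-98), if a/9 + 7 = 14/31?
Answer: -63994/31 ≈ -2064.3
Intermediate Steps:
a = -1827/31 (a = -63 + 9*(14/31) = -63 + 126/31 = -1827/31 ≈ -58.935)
(a + 80)*(-98) = (-1827/31 + 80)*(-98) = (653/31)*(-98) = -63994/31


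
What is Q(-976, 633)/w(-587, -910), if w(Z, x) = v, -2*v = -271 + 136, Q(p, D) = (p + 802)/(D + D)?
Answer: -58/28485 ≈ -0.0020362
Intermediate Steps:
Q(p, D) = (802 + p)/(2*D) (Q(p, D) = (802 + p)/((2*D)) = (802 + p)*(1/(2*D)) = (802 + p)/(2*D))
v = 135/2 (v = -(-271 + 136)/2 = -½*(-135) = 135/2 ≈ 67.500)
w(Z, x) = 135/2
Q(-976, 633)/w(-587, -910) = ((½)*(802 - 976)/633)/(135/2) = ((½)*(1/633)*(-174))*(2/135) = -29/211*2/135 = -58/28485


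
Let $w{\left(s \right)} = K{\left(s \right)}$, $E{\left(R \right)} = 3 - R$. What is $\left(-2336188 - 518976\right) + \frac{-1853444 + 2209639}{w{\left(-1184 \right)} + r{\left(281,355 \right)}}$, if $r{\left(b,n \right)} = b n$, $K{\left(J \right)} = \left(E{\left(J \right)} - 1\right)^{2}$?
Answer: $- \frac{614411255767}{215193} \approx -2.8552 \cdot 10^{6}$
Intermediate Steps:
$K{\left(J \right)} = \left(2 - J\right)^{2}$ ($K{\left(J \right)} = \left(\left(3 - J\right) - 1\right)^{2} = \left(2 - J\right)^{2}$)
$w{\left(s \right)} = \left(-2 + s\right)^{2}$
$\left(-2336188 - 518976\right) + \frac{-1853444 + 2209639}{w{\left(-1184 \right)} + r{\left(281,355 \right)}} = \left(-2336188 - 518976\right) + \frac{-1853444 + 2209639}{\left(-2 - 1184\right)^{2} + 281 \cdot 355} = -2855164 + \frac{356195}{\left(-1186\right)^{2} + 99755} = -2855164 + \frac{356195}{1406596 + 99755} = -2855164 + \frac{356195}{1506351} = -2855164 + 356195 \cdot \frac{1}{1506351} = -2855164 + \frac{50885}{215193} = - \frac{614411255767}{215193}$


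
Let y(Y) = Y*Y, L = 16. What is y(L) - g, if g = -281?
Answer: 537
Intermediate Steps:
y(Y) = Y**2
y(L) - g = 16**2 - 1*(-281) = 256 + 281 = 537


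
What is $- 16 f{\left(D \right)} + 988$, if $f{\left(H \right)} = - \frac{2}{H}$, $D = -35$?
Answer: $\frac{34548}{35} \approx 987.09$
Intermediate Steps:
$- 16 f{\left(D \right)} + 988 = - 16 \left(- \frac{2}{-35}\right) + 988 = - 16 \left(\left(-2\right) \left(- \frac{1}{35}\right)\right) + 988 = \left(-16\right) \frac{2}{35} + 988 = - \frac{32}{35} + 988 = \frac{34548}{35}$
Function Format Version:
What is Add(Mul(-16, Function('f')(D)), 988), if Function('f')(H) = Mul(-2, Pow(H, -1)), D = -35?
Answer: Rational(34548, 35) ≈ 987.09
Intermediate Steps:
Add(Mul(-16, Function('f')(D)), 988) = Add(Mul(-16, Mul(-2, Pow(-35, -1))), 988) = Add(Mul(-16, Mul(-2, Rational(-1, 35))), 988) = Add(Mul(-16, Rational(2, 35)), 988) = Add(Rational(-32, 35), 988) = Rational(34548, 35)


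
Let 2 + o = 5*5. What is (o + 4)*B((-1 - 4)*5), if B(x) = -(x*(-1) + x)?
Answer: 0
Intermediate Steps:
B(x) = 0 (B(x) = -(-x + x) = -1*0 = 0)
o = 23 (o = -2 + 5*5 = -2 + 25 = 23)
(o + 4)*B((-1 - 4)*5) = (23 + 4)*0 = 27*0 = 0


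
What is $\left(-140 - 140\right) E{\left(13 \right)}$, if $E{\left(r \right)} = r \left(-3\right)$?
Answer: $10920$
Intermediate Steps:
$E{\left(r \right)} = - 3 r$
$\left(-140 - 140\right) E{\left(13 \right)} = \left(-140 - 140\right) \left(\left(-3\right) 13\right) = \left(-280\right) \left(-39\right) = 10920$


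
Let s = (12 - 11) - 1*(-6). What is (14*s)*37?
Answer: 3626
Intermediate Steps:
s = 7 (s = 1 + 6 = 7)
(14*s)*37 = (14*7)*37 = 98*37 = 3626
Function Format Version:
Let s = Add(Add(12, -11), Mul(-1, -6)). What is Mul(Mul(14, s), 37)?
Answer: 3626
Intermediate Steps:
s = 7 (s = Add(1, 6) = 7)
Mul(Mul(14, s), 37) = Mul(Mul(14, 7), 37) = Mul(98, 37) = 3626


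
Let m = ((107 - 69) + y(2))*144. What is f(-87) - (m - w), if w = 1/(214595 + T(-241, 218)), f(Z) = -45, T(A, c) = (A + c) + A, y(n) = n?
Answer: -1244191454/214331 ≈ -5805.0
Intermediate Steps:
T(A, c) = c + 2*A
m = 5760 (m = ((107 - 69) + 2)*144 = (38 + 2)*144 = 40*144 = 5760)
w = 1/214331 (w = 1/(214595 + (218 + 2*(-241))) = 1/(214595 + (218 - 482)) = 1/(214595 - 264) = 1/214331 ≈ 4.6657e-6)
f(-87) - (m - w) = -45 - (5760 - 1*1/214331) = -45 - (5760 - 1/214331) = -45 - 1*1234546559/214331 = -45 - 1234546559/214331 = -1244191454/214331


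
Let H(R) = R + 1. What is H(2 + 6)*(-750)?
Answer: -6750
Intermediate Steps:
H(R) = 1 + R
H(2 + 6)*(-750) = (1 + (2 + 6))*(-750) = (1 + 8)*(-750) = 9*(-750) = -6750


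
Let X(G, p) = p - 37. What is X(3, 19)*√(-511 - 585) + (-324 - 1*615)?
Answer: -939 - 36*I*√274 ≈ -939.0 - 595.91*I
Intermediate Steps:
X(G, p) = -37 + p
X(3, 19)*√(-511 - 585) + (-324 - 1*615) = (-37 + 19)*√(-511 - 585) + (-324 - 1*615) = -36*I*√274 + (-324 - 615) = -36*I*√274 - 939 = -939 - 36*I*√274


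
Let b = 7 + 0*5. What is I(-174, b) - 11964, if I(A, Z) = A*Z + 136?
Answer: -13046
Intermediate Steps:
b = 7 (b = 7 + 0 = 7)
I(A, Z) = 136 + A*Z
I(-174, b) - 11964 = (136 - 174*7) - 11964 = (136 - 1218) - 11964 = -1082 - 11964 = -13046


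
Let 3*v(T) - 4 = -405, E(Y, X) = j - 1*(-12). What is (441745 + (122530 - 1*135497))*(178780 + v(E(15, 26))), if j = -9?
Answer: 76599617514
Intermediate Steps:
E(Y, X) = 3 (E(Y, X) = -9 - 1*(-12) = -9 + 12 = 3)
v(T) = -401/3 (v(T) = 4/3 + (⅓)*(-405) = 4/3 - 135 = -401/3)
(441745 + (122530 - 1*135497))*(178780 + v(E(15, 26))) = (441745 + (122530 - 1*135497))*(178780 - 401/3) = (441745 + (122530 - 135497))*(535939/3) = (441745 - 12967)*(535939/3) = 428778*(535939/3) = 76599617514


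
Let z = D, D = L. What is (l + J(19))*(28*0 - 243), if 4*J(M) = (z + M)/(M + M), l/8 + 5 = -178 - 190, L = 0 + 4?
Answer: 110211435/152 ≈ 7.2508e+5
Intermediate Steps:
L = 4
D = 4
z = 4
l = -2984 (l = -40 + 8*(-178 - 190) = -40 + 8*(-368) = -40 - 2944 = -2984)
J(M) = (4 + M)/(8*M) (J(M) = ((4 + M)/(M + M))/4 = ((4 + M)/((2*M)))/4 = ((4 + M)*(1/(2*M)))/4 = ((4 + M)/(2*M))/4 = (4 + M)/(8*M))
(l + J(19))*(28*0 - 243) = (-2984 + (⅛)*(4 + 19)/19)*(28*0 - 243) = (-2984 + (⅛)*(1/19)*23)*(0 - 243) = (-2984 + 23/152)*(-243) = -453545/152*(-243) = 110211435/152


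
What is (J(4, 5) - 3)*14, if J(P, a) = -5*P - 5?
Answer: -392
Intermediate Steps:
J(P, a) = -5 - 5*P
(J(4, 5) - 3)*14 = ((-5 - 5*4) - 3)*14 = ((-5 - 20) - 3)*14 = (-25 - 3)*14 = -28*14 = -392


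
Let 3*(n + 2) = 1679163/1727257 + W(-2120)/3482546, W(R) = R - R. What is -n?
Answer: 2894793/1727257 ≈ 1.6759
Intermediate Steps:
W(R) = 0
n = -2894793/1727257 (n = -2 + (1679163/1727257 + 0/3482546)/3 = -2 + (1679163*(1/1727257) + 0*(1/3482546))/3 = -2 + (1679163/1727257 + 0)/3 = -2 + (1/3)*(1679163/1727257) = -2 + 559721/1727257 = -2894793/1727257 ≈ -1.6759)
-n = -1*(-2894793/1727257) = 2894793/1727257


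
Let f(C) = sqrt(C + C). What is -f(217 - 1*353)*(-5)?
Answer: 20*I*sqrt(17) ≈ 82.462*I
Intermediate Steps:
f(C) = sqrt(2)*sqrt(C) (f(C) = sqrt(2*C) = sqrt(2)*sqrt(C))
-f(217 - 1*353)*(-5) = -sqrt(2)*sqrt(217 - 1*353)*(-5) = -sqrt(2)*sqrt(217 - 353)*(-5) = -sqrt(2)*sqrt(-136)*(-5) = -sqrt(2)*2*I*sqrt(34)*(-5) = -4*I*sqrt(17)*(-5) = 20*I*sqrt(17)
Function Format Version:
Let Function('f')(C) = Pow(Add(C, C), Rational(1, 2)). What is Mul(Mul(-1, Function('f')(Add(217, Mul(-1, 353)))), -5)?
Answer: Mul(20, I, Pow(17, Rational(1, 2))) ≈ Mul(82.462, I)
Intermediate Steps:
Function('f')(C) = Mul(Pow(2, Rational(1, 2)), Pow(C, Rational(1, 2))) (Function('f')(C) = Pow(Mul(2, C), Rational(1, 2)) = Mul(Pow(2, Rational(1, 2)), Pow(C, Rational(1, 2))))
Mul(Mul(-1, Function('f')(Add(217, Mul(-1, 353)))), -5) = Mul(Mul(-1, Mul(Pow(2, Rational(1, 2)), Pow(Add(217, Mul(-1, 353)), Rational(1, 2)))), -5) = Mul(Mul(-1, Mul(Pow(2, Rational(1, 2)), Pow(Add(217, -353), Rational(1, 2)))), -5) = Mul(Mul(-1, Mul(Pow(2, Rational(1, 2)), Pow(-136, Rational(1, 2)))), -5) = Mul(Mul(-1, Mul(Pow(2, Rational(1, 2)), Mul(2, I, Pow(34, Rational(1, 2))))), -5) = Mul(Mul(-1, Mul(4, I, Pow(17, Rational(1, 2)))), -5) = Mul(Mul(-4, I, Pow(17, Rational(1, 2))), -5) = Mul(20, I, Pow(17, Rational(1, 2)))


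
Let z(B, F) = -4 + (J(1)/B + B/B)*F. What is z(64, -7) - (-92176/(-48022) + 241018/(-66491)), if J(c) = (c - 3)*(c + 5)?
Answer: -203897551315/25544246416 ≈ -7.9821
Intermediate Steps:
J(c) = (-3 + c)*(5 + c)
z(B, F) = -4 + F*(1 - 12/B) (z(B, F) = -4 + ((-15 + 1² + 2*1)/B + B/B)*F = -4 + ((-15 + 1 + 2)/B + 1)*F = -4 + (-12/B + 1)*F = -4 + (1 - 12/B)*F = -4 + F*(1 - 12/B))
z(64, -7) - (-92176/(-48022) + 241018/(-66491)) = (-4 - 7 - 12*(-7)/64) - (-92176/(-48022) + 241018/(-66491)) = (-4 - 7 - 12*(-7)*1/64) - (-92176*(-1/48022) + 241018*(-1/66491)) = (-4 - 7 + 21/16) - (46088/24011 - 241018/66491) = -155/16 - 1*(-2722645990/1596515401) = -155/16 + 2722645990/1596515401 = -203897551315/25544246416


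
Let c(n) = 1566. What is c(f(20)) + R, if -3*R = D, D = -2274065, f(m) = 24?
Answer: 2278763/3 ≈ 7.5959e+5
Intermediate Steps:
R = 2274065/3 (R = -⅓*(-2274065) = 2274065/3 ≈ 7.5802e+5)
c(f(20)) + R = 1566 + 2274065/3 = 2278763/3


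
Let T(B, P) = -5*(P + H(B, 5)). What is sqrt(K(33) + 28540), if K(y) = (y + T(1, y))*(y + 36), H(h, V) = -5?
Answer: sqrt(21157) ≈ 145.45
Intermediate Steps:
T(B, P) = 25 - 5*P (T(B, P) = -5*(P - 5) = -5*(-5 + P) = 25 - 5*P)
K(y) = (25 - 4*y)*(36 + y) (K(y) = (y + (25 - 5*y))*(y + 36) = (25 - 4*y)*(36 + y))
sqrt(K(33) + 28540) = sqrt((900 - 119*33 - 4*33**2) + 28540) = sqrt((900 - 3927 - 4*1089) + 28540) = sqrt((900 - 3927 - 4356) + 28540) = sqrt(-7383 + 28540) = sqrt(21157)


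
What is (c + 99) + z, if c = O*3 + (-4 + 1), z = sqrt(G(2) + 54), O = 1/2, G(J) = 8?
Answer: 195/2 + sqrt(62) ≈ 105.37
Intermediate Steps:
O = 1/2 (O = 1*(1/2) = 1/2 ≈ 0.50000)
z = sqrt(62) (z = sqrt(8 + 54) = sqrt(62) ≈ 7.8740)
c = -3/2 (c = (1/2)*3 + (-4 + 1) = 3/2 - 3 = -3/2 ≈ -1.5000)
(c + 99) + z = (-3/2 + 99) + sqrt(62) = 195/2 + sqrt(62)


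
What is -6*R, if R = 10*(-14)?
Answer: 840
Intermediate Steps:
R = -140
-6*R = -6*(-140) = 840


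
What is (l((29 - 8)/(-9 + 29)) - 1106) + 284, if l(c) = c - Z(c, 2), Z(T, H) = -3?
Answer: -16359/20 ≈ -817.95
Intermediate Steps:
l(c) = 3 + c (l(c) = c - 1*(-3) = c + 3 = 3 + c)
(l((29 - 8)/(-9 + 29)) - 1106) + 284 = ((3 + (29 - 8)/(-9 + 29)) - 1106) + 284 = ((3 + 21/20) - 1106) + 284 = (81/20 - 1106) + 284 = -22039/20 + 284 = -16359/20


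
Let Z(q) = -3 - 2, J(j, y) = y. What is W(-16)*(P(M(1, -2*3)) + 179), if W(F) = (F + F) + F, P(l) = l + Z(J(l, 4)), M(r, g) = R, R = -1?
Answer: -8304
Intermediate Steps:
Z(q) = -5
M(r, g) = -1
P(l) = -5 + l (P(l) = l - 5 = -5 + l)
W(F) = 3*F (W(F) = 2*F + F = 3*F)
W(-16)*(P(M(1, -2*3)) + 179) = (3*(-16))*((-5 - 1) + 179) = -48*(-6 + 179) = -48*173 = -8304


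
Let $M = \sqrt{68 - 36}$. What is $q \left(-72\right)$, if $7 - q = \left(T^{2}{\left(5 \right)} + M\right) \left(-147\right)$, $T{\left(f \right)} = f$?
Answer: $-265104 - 42336 \sqrt{2} \approx -3.2498 \cdot 10^{5}$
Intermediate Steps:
$M = 4 \sqrt{2}$ ($M = \sqrt{32} = 4 \sqrt{2} \approx 5.6569$)
$q = 3682 + 588 \sqrt{2}$ ($q = 7 - \left(5^{2} + 4 \sqrt{2}\right) \left(-147\right) = 7 - \left(25 + 4 \sqrt{2}\right) \left(-147\right) = 7 - \left(-3675 - 588 \sqrt{2}\right) = 7 + \left(3675 + 588 \sqrt{2}\right) = 3682 + 588 \sqrt{2} \approx 4513.6$)
$q \left(-72\right) = \left(3682 + 588 \sqrt{2}\right) \left(-72\right) = -265104 - 42336 \sqrt{2}$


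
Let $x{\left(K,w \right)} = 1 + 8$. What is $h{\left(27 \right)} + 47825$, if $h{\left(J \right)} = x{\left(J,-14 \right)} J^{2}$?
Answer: $54386$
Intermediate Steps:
$x{\left(K,w \right)} = 9$
$h{\left(J \right)} = 9 J^{2}$
$h{\left(27 \right)} + 47825 = 9 \cdot 27^{2} + 47825 = 9 \cdot 729 + 47825 = 6561 + 47825 = 54386$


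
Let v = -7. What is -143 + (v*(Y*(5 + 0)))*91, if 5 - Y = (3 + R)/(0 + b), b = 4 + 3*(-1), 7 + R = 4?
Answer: -16068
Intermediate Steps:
R = -3 (R = -7 + 4 = -3)
b = 1 (b = 4 - 3 = 1)
Y = 5 (Y = 5 - (3 - 3)/(0 + 1) = 5 - 0/1 = 5 - 0 = 5 - 1*0 = 5 + 0 = 5)
-143 + (v*(Y*(5 + 0)))*91 = -143 - 35*(5 + 0)*91 = -143 - 35*5*91 = -143 - 7*25*91 = -143 - 175*91 = -143 - 15925 = -16068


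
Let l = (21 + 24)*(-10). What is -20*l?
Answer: 9000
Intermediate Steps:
l = -450 (l = 45*(-10) = -450)
-20*l = -20*(-450) = 9000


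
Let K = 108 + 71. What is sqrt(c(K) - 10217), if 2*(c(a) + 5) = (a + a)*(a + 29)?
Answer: sqrt(27010) ≈ 164.35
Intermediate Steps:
K = 179
c(a) = -5 + a*(29 + a) (c(a) = -5 + ((a + a)*(a + 29))/2 = -5 + ((2*a)*(29 + a))/2 = -5 + (2*a*(29 + a))/2 = -5 + a*(29 + a))
sqrt(c(K) - 10217) = sqrt((-5 + 179**2 + 29*179) - 10217) = sqrt((-5 + 32041 + 5191) - 10217) = sqrt(37227 - 10217) = sqrt(27010)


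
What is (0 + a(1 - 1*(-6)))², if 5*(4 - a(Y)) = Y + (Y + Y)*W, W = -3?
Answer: 121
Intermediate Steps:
a(Y) = 4 + Y (a(Y) = 4 - (Y + (Y + Y)*(-3))/5 = 4 - (Y + (2*Y)*(-3))/5 = 4 - (Y - 6*Y)/5 = 4 - (-1)*Y = 4 + Y)
(0 + a(1 - 1*(-6)))² = (0 + (4 + (1 - 1*(-6))))² = (0 + (4 + (1 + 6)))² = (0 + (4 + 7))² = (0 + 11)² = 11² = 121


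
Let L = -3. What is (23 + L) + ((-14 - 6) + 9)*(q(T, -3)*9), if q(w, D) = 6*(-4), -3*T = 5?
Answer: 2396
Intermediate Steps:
T = -5/3 (T = -1/3*5 = -5/3 ≈ -1.6667)
q(w, D) = -24
(23 + L) + ((-14 - 6) + 9)*(q(T, -3)*9) = (23 - 3) + ((-14 - 6) + 9)*(-24*9) = 20 + (-20 + 9)*(-216) = 20 - 11*(-216) = 20 + 2376 = 2396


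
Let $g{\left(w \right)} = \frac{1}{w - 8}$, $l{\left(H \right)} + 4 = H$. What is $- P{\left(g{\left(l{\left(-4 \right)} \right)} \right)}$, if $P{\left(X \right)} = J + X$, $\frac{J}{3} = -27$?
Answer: $\frac{1297}{16} \approx 81.063$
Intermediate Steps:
$J = -81$ ($J = 3 \left(-27\right) = -81$)
$l{\left(H \right)} = -4 + H$
$g{\left(w \right)} = \frac{1}{-8 + w}$
$P{\left(X \right)} = -81 + X$
$- P{\left(g{\left(l{\left(-4 \right)} \right)} \right)} = - (-81 + \frac{1}{-8 - 8}) = - (-81 + \frac{1}{-16}) = - (-81 - \frac{1}{16}) = \left(-1\right) \left(- \frac{1297}{16}\right) = \frac{1297}{16}$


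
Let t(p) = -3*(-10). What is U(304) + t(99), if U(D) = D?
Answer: 334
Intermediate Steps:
t(p) = 30
U(304) + t(99) = 304 + 30 = 334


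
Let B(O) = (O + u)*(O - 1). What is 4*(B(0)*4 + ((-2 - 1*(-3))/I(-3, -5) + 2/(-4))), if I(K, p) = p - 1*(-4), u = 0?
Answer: -6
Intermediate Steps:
B(O) = O*(-1 + O) (B(O) = (O + 0)*(O - 1) = O*(-1 + O))
I(K, p) = 4 + p (I(K, p) = p + 4 = 4 + p)
4*(B(0)*4 + ((-2 - 1*(-3))/I(-3, -5) + 2/(-4))) = 4*((0*(-1 + 0))*4 + ((-2 - 1*(-3))/(4 - 5) + 2/(-4))) = 4*((0*(-1))*4 + ((-2 + 3)/(-1) + 2*(-¼))) = 4*(0*4 + (1*(-1) - ½)) = 4*(0 + (-1 - ½)) = 4*(0 - 3/2) = 4*(-3/2) = -6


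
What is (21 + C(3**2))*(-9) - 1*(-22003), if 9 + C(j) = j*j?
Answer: 21166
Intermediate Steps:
C(j) = -9 + j**2 (C(j) = -9 + j*j = -9 + j**2)
(21 + C(3**2))*(-9) - 1*(-22003) = (21 + (-9 + (3**2)**2))*(-9) - 1*(-22003) = (21 + (-9 + 9**2))*(-9) + 22003 = (21 + (-9 + 81))*(-9) + 22003 = (21 + 72)*(-9) + 22003 = 93*(-9) + 22003 = -837 + 22003 = 21166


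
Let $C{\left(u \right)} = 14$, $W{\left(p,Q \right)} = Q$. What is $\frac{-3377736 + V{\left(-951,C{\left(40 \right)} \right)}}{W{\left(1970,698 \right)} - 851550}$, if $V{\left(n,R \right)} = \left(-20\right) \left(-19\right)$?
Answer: $\frac{844339}{212713} \approx 3.9694$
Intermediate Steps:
$V{\left(n,R \right)} = 380$
$\frac{-3377736 + V{\left(-951,C{\left(40 \right)} \right)}}{W{\left(1970,698 \right)} - 851550} = \frac{-3377736 + 380}{698 - 851550} = - \frac{3377356}{-850852} = \left(-3377356\right) \left(- \frac{1}{850852}\right) = \frac{844339}{212713}$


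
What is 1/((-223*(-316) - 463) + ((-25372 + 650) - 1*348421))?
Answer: -1/303138 ≈ -3.2988e-6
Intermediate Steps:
1/((-223*(-316) - 463) + ((-25372 + 650) - 1*348421)) = 1/((70468 - 463) + (-24722 - 348421)) = 1/(70005 - 373143) = 1/(-303138) = -1/303138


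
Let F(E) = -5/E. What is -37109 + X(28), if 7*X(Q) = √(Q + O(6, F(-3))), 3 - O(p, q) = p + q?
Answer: -37109 + √210/21 ≈ -37108.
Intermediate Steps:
O(p, q) = 3 - p - q (O(p, q) = 3 - (p + q) = 3 + (-p - q) = 3 - p - q)
X(Q) = √(-14/3 + Q)/7 (X(Q) = √(Q + (3 - 1*6 - (-5)/(-3)))/7 = √(Q + (3 - 6 - (-5)*(-1)/3))/7 = √(Q + (3 - 6 - 1*5/3))/7 = √(Q + (3 - 6 - 5/3))/7 = √(Q - 14/3)/7 = √(-14/3 + Q)/7)
-37109 + X(28) = -37109 + √(-42 + 9*28)/21 = -37109 + √(-42 + 252)/21 = -37109 + √210/21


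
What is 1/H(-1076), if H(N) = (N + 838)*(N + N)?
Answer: 1/512176 ≈ 1.9525e-6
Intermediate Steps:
H(N) = 2*N*(838 + N) (H(N) = (838 + N)*(2*N) = 2*N*(838 + N))
1/H(-1076) = 1/(2*(-1076)*(838 - 1076)) = 1/(2*(-1076)*(-238)) = 1/512176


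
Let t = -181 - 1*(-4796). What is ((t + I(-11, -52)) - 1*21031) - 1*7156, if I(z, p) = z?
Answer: -23583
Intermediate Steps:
t = 4615 (t = -181 + 4796 = 4615)
((t + I(-11, -52)) - 1*21031) - 1*7156 = ((4615 - 11) - 1*21031) - 1*7156 = (4604 - 21031) - 7156 = -16427 - 7156 = -23583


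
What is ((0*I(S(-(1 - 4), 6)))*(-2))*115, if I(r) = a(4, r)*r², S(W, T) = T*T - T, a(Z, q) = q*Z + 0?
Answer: 0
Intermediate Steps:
a(Z, q) = Z*q (a(Z, q) = Z*q + 0 = Z*q)
S(W, T) = T² - T
I(r) = 4*r³ (I(r) = (4*r)*r² = 4*r³)
((0*I(S(-(1 - 4), 6)))*(-2))*115 = ((0*(4*(6*(-1 + 6))³))*(-2))*115 = ((0*(4*(6*5)³))*(-2))*115 = ((0*(4*30³))*(-2))*115 = ((0*(4*27000))*(-2))*115 = ((0*108000)*(-2))*115 = (0*(-2))*115 = 0*115 = 0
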